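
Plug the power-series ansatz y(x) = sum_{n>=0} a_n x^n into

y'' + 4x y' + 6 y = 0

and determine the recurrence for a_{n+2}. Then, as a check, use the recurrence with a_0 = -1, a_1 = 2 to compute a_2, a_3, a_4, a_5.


Substitute y = sum_n a_n x^n.
y''(x) has coefficient (n+2)(n+1) a_{n+2} at x^n;
4 x y'(x) has coefficient 4 n a_n at x^n (shift);
6 y(x) has coefficient 6 a_n at x^n.
Matching x^n: (n+2)(n+1) a_{n+2} + (4n + 6) a_n = 0.
Thus a_{n+2} = (-4n - 6) / ((n+1)(n+2)) * a_n.

Check with a_0 = -1, a_1 = 2 (apply the recurrence for n = 0, 1, 2, 3): a_0 = -1, a_1 = 2, a_2 = 3, a_3 = -10/3, a_4 = -7/2, a_5 = 3.

a_(n+2) = (-4n - 6) / ((n+1)(n+2)) * a_n; check: a_0 = -1, a_1 = 2, a_2 = 3, a_3 = -10/3, a_4 = -7/2, a_5 = 3


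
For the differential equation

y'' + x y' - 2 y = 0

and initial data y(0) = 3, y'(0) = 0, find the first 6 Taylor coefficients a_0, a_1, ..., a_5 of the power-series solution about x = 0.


Ansatz: y(x) = sum_{n>=0} a_n x^n, so y'(x) = sum_{n>=1} n a_n x^(n-1) and y''(x) = sum_{n>=2} n(n-1) a_n x^(n-2).
Substitute into P(x) y'' + Q(x) y' + R(x) y = 0 with P(x) = 1, Q(x) = x, R(x) = -2, and match powers of x.
Initial conditions: a_0 = 3, a_1 = 0.
Setting the coefficient of each power of x to zero and solving order by order (substituting the coefficients already found):
  x^0: 2 a_2 - 2 a_0 = 0  ->  2 a_2 = 2 a_0 = 6  ->  a_2 = 3
  x^1: 6 a_3 - a_1 = 0  ->  6 a_3 = a_1 = 0  ->  a_3 = 0
  x^2: 12 a_4 = 0  ->  a_4 = 0
  x^3: 20 a_5 + a_3 = 0  ->  20 a_5 = -a_3 = 0  ->  a_5 = 0
Truncated series: y(x) = 3 + 3 x^2 + O(x^6).

a_0 = 3; a_1 = 0; a_2 = 3; a_3 = 0; a_4 = 0; a_5 = 0


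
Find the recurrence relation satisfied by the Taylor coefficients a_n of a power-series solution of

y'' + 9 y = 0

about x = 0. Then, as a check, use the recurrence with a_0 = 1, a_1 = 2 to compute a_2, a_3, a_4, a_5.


Substitute y = sum_n a_n x^n into y'' + (const) y = 0.
y''(x) = sum_{n>=0} (n+2)(n+1) a_{n+2} x^n.
The ODE becomes sum_n [(n+2)(n+1) a_{n+2} + 9 a_n] x^n = 0.
Setting each coefficient to zero gives the recurrence:
  (n+2)(n+1) a_{n+2} + 9 a_n = 0,
  a_{n+2} = -9 / ((n+1)(n+2)) a_n.

Check with a_0 = 1, a_1 = 2 (apply the recurrence for n = 0, 1, 2, 3): a_0 = 1, a_1 = 2, a_2 = -9/2, a_3 = -3, a_4 = 27/8, a_5 = 27/20.

a_{n+2} = -9/((n+1)(n+2)) * a_n; check: a_0 = 1, a_1 = 2, a_2 = -9/2, a_3 = -3, a_4 = 27/8, a_5 = 27/20


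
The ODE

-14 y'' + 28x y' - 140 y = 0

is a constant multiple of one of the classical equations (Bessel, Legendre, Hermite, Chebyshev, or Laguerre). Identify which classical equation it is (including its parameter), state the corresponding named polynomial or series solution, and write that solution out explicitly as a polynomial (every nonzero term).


All three coefficients share the factor -14; dividing through by -14 gives  y'' - 2x y' + 10 y = 0.
This matches the Hermite equation y'' - 2x y' + 2n y = 0 with 2n = 10, so n = 5; the polynomial solution is H_5(x).
With y = sum_k a_k x^k, matching x^k gives (k+2)(k+1) a_{k+2} = 2(k - n) a_k = 2(k - 5) a_k. The right side vanishes at k = 5, so the series with the parity of 5 terminates at degree 5.
Standard normalization: leading coefficient of H_n is 2^n, so a_5 = 2^5 = 32. Work downward with a_k = (k+1)(k+2) a_{k+2} / (2(k - n)):
  a_3 = (4)(5)(32) / (2(3 - 5)) = 640/(-4) = -160
  a_1 = (2)(3)(-160) / (2(1 - 5)) = -960/(-8) = 120
Hence H_5(x) = 32 x^5 - 160 x^3 + 120 x.

H_5(x); series = 32 x^5 - 160 x^3 + 120 x


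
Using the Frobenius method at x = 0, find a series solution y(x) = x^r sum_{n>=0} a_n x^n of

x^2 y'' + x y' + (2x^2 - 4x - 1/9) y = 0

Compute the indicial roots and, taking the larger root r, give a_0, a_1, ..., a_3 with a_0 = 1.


Write in Frobenius form y'' + (p(x)/x) y' + (q(x)/x^2) y = 0:
  p(x) = 1,  q(x) = 2x^2 - 4x - 1/9.
Indicial equation: r(r-1) + (1) r + (-1/9) = 0 -> roots r_1 = 1/3, r_2 = -1/3.
Take r = r_1 = 1/3. Let y(x) = x^r sum_{n>=0} a_n x^n with a_0 = 1.
Substitute y = x^r sum a_n x^n and match x^{r+n}. The recurrence is
  D(n) a_n - 4 a_{n-1} + 2 a_{n-2} = 0,  where D(n) = (r+n)(r+n-1) + (1)(r+n) + (-1/9).
  a_n = [4 a_{n-1} - 2 a_{n-2}] / D(n).
Since the indicial polynomial factors as (r - r_1)(r - r_2), D(n) = (r_1 + n - r_1)(r_1 + n - r_2) = n(n + 2/3).
Evaluating step by step (a_0 = 1):
  n = 1: D(1) = 1(1 + 2/3) = 5/3; numerator = 4(1) = 4; a_1 = (4)/(5/3) = 12/5
  n = 2: D(2) = 2(2 + 2/3) = 16/3; numerator = 4(12/5) - 2(1) = 38/5; a_2 = (38/5)/(16/3) = 57/40
  n = 3: D(3) = 3(3 + 2/3) = 11; numerator = 4(57/40) - 2(12/5) = 9/10; a_3 = (9/10)/(11) = 9/110

r = 1/3; a_0 = 1; a_1 = 12/5; a_2 = 57/40; a_3 = 9/110


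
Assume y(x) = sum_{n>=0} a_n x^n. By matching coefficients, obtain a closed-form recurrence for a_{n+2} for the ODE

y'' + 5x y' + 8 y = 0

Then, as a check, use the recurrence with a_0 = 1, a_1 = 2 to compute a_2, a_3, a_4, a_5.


Substitute y = sum_n a_n x^n.
y''(x) has coefficient (n+2)(n+1) a_{n+2} at x^n;
5 x y'(x) has coefficient 5 n a_n at x^n (shift);
8 y(x) has coefficient 8 a_n at x^n.
Matching x^n: (n+2)(n+1) a_{n+2} + (5n + 8) a_n = 0.
Thus a_{n+2} = (-5n - 8) / ((n+1)(n+2)) * a_n.

Check with a_0 = 1, a_1 = 2 (apply the recurrence for n = 0, 1, 2, 3): a_0 = 1, a_1 = 2, a_2 = -4, a_3 = -13/3, a_4 = 6, a_5 = 299/60.

a_(n+2) = (-5n - 8) / ((n+1)(n+2)) * a_n; check: a_0 = 1, a_1 = 2, a_2 = -4, a_3 = -13/3, a_4 = 6, a_5 = 299/60


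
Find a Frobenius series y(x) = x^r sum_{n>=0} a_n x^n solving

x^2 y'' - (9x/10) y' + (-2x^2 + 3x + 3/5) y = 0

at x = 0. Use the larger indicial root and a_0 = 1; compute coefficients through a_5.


Write in Frobenius form y'' + (p(x)/x) y' + (q(x)/x^2) y = 0:
  p(x) = -9/10,  q(x) = -2x^2 + 3x + 3/5.
Indicial equation: r(r-1) + (-9/10) r + (3/5) = 0 -> roots r_1 = 3/2, r_2 = 2/5.
Take r = r_1 = 3/2. Let y(x) = x^r sum_{n>=0} a_n x^n with a_0 = 1.
Substitute y = x^r sum a_n x^n and match x^{r+n}. The recurrence is
  D(n) a_n + 3 a_{n-1} - 2 a_{n-2} = 0,  where D(n) = (r+n)(r+n-1) + (-9/10)(r+n) + (3/5).
  a_n = [-3 a_{n-1} + 2 a_{n-2}] / D(n).
Since the indicial polynomial factors as (r - r_1)(r - r_2), D(n) = (r_1 + n - r_1)(r_1 + n - r_2) = n(n + 11/10).
Evaluating step by step (a_0 = 1):
  n = 1: D(1) = 1(1 + 11/10) = 21/10; numerator = -3(1) = -3; a_1 = (-3)/(21/10) = -10/7
  n = 2: D(2) = 2(2 + 11/10) = 31/5; numerator = -3(-10/7) + 2(1) = 44/7; a_2 = (44/7)/(31/5) = 220/217
  n = 3: D(3) = 3(3 + 11/10) = 123/10; numerator = -3(220/217) + 2(-10/7) = -1280/217; a_3 = (-1280/217)/(123/10) = -12800/26691
  n = 4: D(4) = 4(4 + 11/10) = 102/5; numerator = -3(-12800/26691) + 2(220/217) = 30840/8897; a_4 = (30840/8897)/(102/5) = 25700/151249
  n = 5: D(5) = 5(5 + 11/10) = 61/2; numerator = -3(25700/151249) + 2(-12800/26691) = -21500/14637; a_5 = (-21500/14637)/(61/2) = -43000/892857

r = 3/2; a_0 = 1; a_1 = -10/7; a_2 = 220/217; a_3 = -12800/26691; a_4 = 25700/151249; a_5 = -43000/892857


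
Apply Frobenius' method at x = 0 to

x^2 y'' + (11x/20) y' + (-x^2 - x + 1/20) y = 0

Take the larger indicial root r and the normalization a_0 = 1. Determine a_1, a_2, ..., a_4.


Write in Frobenius form y'' + (p(x)/x) y' + (q(x)/x^2) y = 0:
  p(x) = 11/20,  q(x) = -x^2 - x + 1/20.
Indicial equation: r(r-1) + (11/20) r + (1/20) = 0 -> roots r_1 = 1/4, r_2 = 1/5.
Take r = r_1 = 1/4. Let y(x) = x^r sum_{n>=0} a_n x^n with a_0 = 1.
Substitute y = x^r sum a_n x^n and match x^{r+n}. The recurrence is
  D(n) a_n - 1 a_{n-1} - 1 a_{n-2} = 0,  where D(n) = (r+n)(r+n-1) + (11/20)(r+n) + (1/20).
  a_n = [1 a_{n-1} + 1 a_{n-2}] / D(n).
Since the indicial polynomial factors as (r - r_1)(r - r_2), D(n) = (r_1 + n - r_1)(r_1 + n - r_2) = n(n + 1/20).
Evaluating step by step (a_0 = 1):
  n = 1: D(1) = 1(1 + 1/20) = 21/20; numerator = 1(1) = 1; a_1 = (1)/(21/20) = 20/21
  n = 2: D(2) = 2(2 + 1/20) = 41/10; numerator = 1(20/21) + 1(1) = 41/21; a_2 = (41/21)/(41/10) = 10/21
  n = 3: D(3) = 3(3 + 1/20) = 183/20; numerator = 1(10/21) + 1(20/21) = 10/7; a_3 = (10/7)/(183/20) = 200/1281
  n = 4: D(4) = 4(4 + 1/20) = 81/5; numerator = 1(200/1281) + 1(10/21) = 270/427; a_4 = (270/427)/(81/5) = 50/1281

r = 1/4; a_0 = 1; a_1 = 20/21; a_2 = 10/21; a_3 = 200/1281; a_4 = 50/1281


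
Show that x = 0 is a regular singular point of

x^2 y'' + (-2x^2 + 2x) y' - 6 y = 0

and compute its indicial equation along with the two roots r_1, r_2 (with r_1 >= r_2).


Divide by x^2 to reach normal form y'' + P_1(x) y' + P_2(x) y = 0 with P_1(x) = -2 + 2/x and P_2(x) = -6/x^2.
x = 0 is a singular point because the y'-coefficient -2 + 2/x has a pole at x = 0 and the y-coefficient -6/x^2 has a pole at x = 0.
It is a regular singular point because x P_1(x) = p(x) = 2 - 2x and x^2 P_2(x) = q(x) = -6 are polynomials, hence analytic at x = 0.
p(0) = 2,  q(0) = -6.
Indicial equation: r(r-1) + p(0) r + q(0) = 0, i.e. r^2 + (p(0) - 1) r + q(0) = 0, i.e. r^2 + 1 r - 6 = 0.
Discriminant: (1)^2 - 4(-6) = 25, so r = (-1 ± 5)/2.
Solving: r_1 = 2, r_2 = -3.

indicial: r^2 + 1 r - 6 = 0; roots r_1 = 2, r_2 = -3


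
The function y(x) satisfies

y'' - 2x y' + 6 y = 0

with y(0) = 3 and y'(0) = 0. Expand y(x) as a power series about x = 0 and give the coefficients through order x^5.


Ansatz: y(x) = sum_{n>=0} a_n x^n, so y'(x) = sum_{n>=1} n a_n x^(n-1) and y''(x) = sum_{n>=2} n(n-1) a_n x^(n-2).
Substitute into P(x) y'' + Q(x) y' + R(x) y = 0 with P(x) = 1, Q(x) = -2x, R(x) = 6, and match powers of x.
Initial conditions: a_0 = 3, a_1 = 0.
Setting the coefficient of each power of x to zero and solving order by order (substituting the coefficients already found):
  x^0: 2 a_2 + 6 a_0 = 0  ->  2 a_2 = -6 a_0 = -18  ->  a_2 = -9
  x^1: 6 a_3 + 4 a_1 = 0  ->  6 a_3 = -4 a_1 = 0  ->  a_3 = 0
  x^2: 12 a_4 + 2 a_2 = 0  ->  12 a_4 = -2 a_2 = 18  ->  a_4 = 3/2
  x^3: 20 a_5 = 0  ->  a_5 = 0
Truncated series: y(x) = 3 - 9 x^2 + (3/2) x^4 + O(x^6).

a_0 = 3; a_1 = 0; a_2 = -9; a_3 = 0; a_4 = 3/2; a_5 = 0


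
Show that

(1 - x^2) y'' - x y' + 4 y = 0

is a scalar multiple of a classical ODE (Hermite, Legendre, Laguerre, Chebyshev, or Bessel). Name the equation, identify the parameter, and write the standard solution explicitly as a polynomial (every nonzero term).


The equation is already in a standard form:  (1 - x^2) y'' - x y' + 4 y = 0.
This matches the Chebyshev equation (1 - x^2) y'' - x y' + n^2 y = 0 (note the -x y' term, not -2x y') with n^2 = 4, so n = 2; the polynomial solution is T_2(x).
With y = sum_k a_k x^k, matching x^k gives (k+2)(k+1) a_{k+2} = (k^2 - n^2) a_k = (k - 2)(k + 2) a_k. The right side vanishes at k = 2, so the series with the parity of 2 terminates at degree 2.
Standard normalization: leading coefficient of T_n is 2^(n-1), so a_2 = 2^1 = 2. Work downward with a_k = (k+1)(k+2) a_{k+2} / ((k - 2)(k + 2)):
  a_0 = (1)(2)(2) / ((0 - 2)(0 + 2)) = 4/(-4) = -1
Hence T_2(x) = 2 x^2 - 1.

T_2(x); series = 2 x^2 - 1


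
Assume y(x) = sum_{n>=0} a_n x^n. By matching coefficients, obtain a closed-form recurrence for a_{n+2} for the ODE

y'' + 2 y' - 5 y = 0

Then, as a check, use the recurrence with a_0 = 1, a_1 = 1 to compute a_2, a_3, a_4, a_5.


Substitute y = sum_n a_n x^n.
y''(x) has coefficient (n+2)(n+1) a_{n+2} at x^n;
2 y'(x) has coefficient 2 (n+1) a_{n+1} at x^n;
-5 y(x) has coefficient -5 a_n at x^n.
Matching x^n: (n+2)(n+1) a_{n+2} + 2 (n+1) a_{n+1} - 5 a_n = 0.
Thus a_{n+2} = [-2 (n+1) a_{n+1} + 5 a_n] / ((n+1)(n+2)).

Check with a_0 = 1, a_1 = 1 (apply the recurrence for n = 0, 1, 2, 3): a_0 = 1, a_1 = 1, a_2 = 3/2, a_3 = -1/6, a_4 = 17/24, a_5 = -13/40.

a_(n+2) = [-2 (n+1) a_(n+1) + 5 a_n] / ((n+1)(n+2)); check: a_0 = 1, a_1 = 1, a_2 = 3/2, a_3 = -1/6, a_4 = 17/24, a_5 = -13/40


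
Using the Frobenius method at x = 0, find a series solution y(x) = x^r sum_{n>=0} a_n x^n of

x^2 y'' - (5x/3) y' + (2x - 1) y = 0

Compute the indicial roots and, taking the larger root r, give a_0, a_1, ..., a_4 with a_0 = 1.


Write in Frobenius form y'' + (p(x)/x) y' + (q(x)/x^2) y = 0:
  p(x) = -5/3,  q(x) = 2x - 1.
Indicial equation: r(r-1) + (-5/3) r + (-1) = 0 -> roots r_1 = 3, r_2 = -1/3.
Take r = r_1 = 3. Let y(x) = x^r sum_{n>=0} a_n x^n with a_0 = 1.
Substitute y = x^r sum a_n x^n and match x^{r+n}. The recurrence is
  D(n) a_n + 2 a_{n-1} = 0,  where D(n) = (r+n)(r+n-1) + (-5/3)(r+n) + (-1).
  a_n = -2 / D(n) * a_{n-1}.
Since the indicial polynomial factors as (r - r_1)(r - r_2), D(n) = (r_1 + n - r_1)(r_1 + n - r_2) = n(n + 10/3).
Evaluating step by step (a_0 = 1):
  n = 1: D(1) = 1(1 + 10/3) = 13/3; numerator = -2(1) = -2; a_1 = (-2)/(13/3) = -6/13
  n = 2: D(2) = 2(2 + 10/3) = 32/3; numerator = -2(-6/13) = 12/13; a_2 = (12/13)/(32/3) = 9/104
  n = 3: D(3) = 3(3 + 10/3) = 19; numerator = -2(9/104) = -9/52; a_3 = (-9/52)/(19) = -9/988
  n = 4: D(4) = 4(4 + 10/3) = 88/3; numerator = -2(-9/988) = 9/494; a_4 = (9/494)/(88/3) = 27/43472

r = 3; a_0 = 1; a_1 = -6/13; a_2 = 9/104; a_3 = -9/988; a_4 = 27/43472


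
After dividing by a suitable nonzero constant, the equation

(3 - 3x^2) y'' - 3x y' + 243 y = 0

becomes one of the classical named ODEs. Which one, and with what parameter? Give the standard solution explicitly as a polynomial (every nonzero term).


All three coefficients share the factor 3; dividing through by 3 gives  (1 - x^2) y'' - x y' + 81 y = 0.
This matches the Chebyshev equation (1 - x^2) y'' - x y' + n^2 y = 0 (note the -x y' term, not -2x y') with n^2 = 81, so n = 9; the polynomial solution is T_9(x).
With y = sum_k a_k x^k, matching x^k gives (k+2)(k+1) a_{k+2} = (k^2 - n^2) a_k = (k - 9)(k + 9) a_k. The right side vanishes at k = 9, so the series with the parity of 9 terminates at degree 9.
Standard normalization: leading coefficient of T_n is 2^(n-1), so a_9 = 2^8 = 256. Work downward with a_k = (k+1)(k+2) a_{k+2} / ((k - 9)(k + 9)):
  a_7 = (8)(9)(256) / ((7 - 9)(7 + 9)) = 18432/(-32) = -576
  a_5 = (6)(7)(-576) / ((5 - 9)(5 + 9)) = -24192/(-56) = 432
  a_3 = (4)(5)(432) / ((3 - 9)(3 + 9)) = 8640/(-72) = -120
  a_1 = (2)(3)(-120) / ((1 - 9)(1 + 9)) = -720/(-80) = 9
Hence T_9(x) = 256 x^9 - 576 x^7 + 432 x^5 - 120 x^3 + 9 x.

T_9(x); series = 256 x^9 - 576 x^7 + 432 x^5 - 120 x^3 + 9 x


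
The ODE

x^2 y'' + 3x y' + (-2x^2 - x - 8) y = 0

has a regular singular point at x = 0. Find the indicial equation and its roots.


Divide by x^2 to reach normal form y'' + P_1(x) y' + P_2(x) y = 0 with P_1(x) = 3/x and P_2(x) = -2 - 1/x - 8/x^2.
x = 0 is a singular point because the y'-coefficient 3/x has a pole at x = 0 and the y-coefficient -2 - 1/x - 8/x^2 has a pole at x = 0.
It is a regular singular point because x P_1(x) = p(x) = 3 and x^2 P_2(x) = q(x) = -2x^2 - x - 8 are polynomials, hence analytic at x = 0.
p(0) = 3,  q(0) = -8.
Indicial equation: r(r-1) + p(0) r + q(0) = 0, i.e. r^2 + (p(0) - 1) r + q(0) = 0, i.e. r^2 + 2 r - 8 = 0.
Discriminant: (2)^2 - 4(-8) = 36, so r = (-2 ± 6)/2.
Solving: r_1 = 2, r_2 = -4.

indicial: r^2 + 2 r - 8 = 0; roots r_1 = 2, r_2 = -4


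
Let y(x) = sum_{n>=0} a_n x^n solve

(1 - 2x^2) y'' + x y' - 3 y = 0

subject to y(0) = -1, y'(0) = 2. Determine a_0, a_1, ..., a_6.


Ansatz: y(x) = sum_{n>=0} a_n x^n, so y'(x) = sum_{n>=1} n a_n x^(n-1) and y''(x) = sum_{n>=2} n(n-1) a_n x^(n-2).
Substitute into P(x) y'' + Q(x) y' + R(x) y = 0 with P(x) = 1 - 2x^2, Q(x) = x, R(x) = -3, and match powers of x.
Initial conditions: a_0 = -1, a_1 = 2.
Setting the coefficient of each power of x to zero and solving order by order (substituting the coefficients already found):
  x^0: 2 a_2 - 3 a_0 = 0  ->  2 a_2 = 3 a_0 = -3  ->  a_2 = -3/2
  x^1: 6 a_3 - 2 a_1 = 0  ->  6 a_3 = 2 a_1 = 4  ->  a_3 = 2/3
  x^2: 12 a_4 - 5 a_2 = 0  ->  12 a_4 = 5 a_2 = -15/2  ->  a_4 = -5/8
  x^3: 20 a_5 - 12 a_3 = 0  ->  20 a_5 = 12 a_3 = 8  ->  a_5 = 2/5
  x^4: 30 a_6 - 23 a_4 = 0  ->  30 a_6 = 23 a_4 = -115/8  ->  a_6 = -23/48
Truncated series: y(x) = -1 + 2 x - (3/2) x^2 + (2/3) x^3 - (5/8) x^4 + (2/5) x^5 - (23/48) x^6 + O(x^7).

a_0 = -1; a_1 = 2; a_2 = -3/2; a_3 = 2/3; a_4 = -5/8; a_5 = 2/5; a_6 = -23/48


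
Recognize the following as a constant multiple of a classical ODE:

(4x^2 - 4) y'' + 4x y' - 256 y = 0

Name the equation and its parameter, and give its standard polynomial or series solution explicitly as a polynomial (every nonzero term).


All three coefficients share the factor -4; dividing through by -4 gives  (1 - x^2) y'' - x y' + 64 y = 0.
This matches the Chebyshev equation (1 - x^2) y'' - x y' + n^2 y = 0 (note the -x y' term, not -2x y') with n^2 = 64, so n = 8; the polynomial solution is T_8(x).
With y = sum_k a_k x^k, matching x^k gives (k+2)(k+1) a_{k+2} = (k^2 - n^2) a_k = (k - 8)(k + 8) a_k. The right side vanishes at k = 8, so the series with the parity of 8 terminates at degree 8.
Standard normalization: leading coefficient of T_n is 2^(n-1), so a_8 = 2^7 = 128. Work downward with a_k = (k+1)(k+2) a_{k+2} / ((k - 8)(k + 8)):
  a_6 = (7)(8)(128) / ((6 - 8)(6 + 8)) = 7168/(-28) = -256
  a_4 = (5)(6)(-256) / ((4 - 8)(4 + 8)) = -7680/(-48) = 160
  a_2 = (3)(4)(160) / ((2 - 8)(2 + 8)) = 1920/(-60) = -32
  a_0 = (1)(2)(-32) / ((0 - 8)(0 + 8)) = -64/(-64) = 1
Hence T_8(x) = 128 x^8 - 256 x^6 + 160 x^4 - 32 x^2 + 1.

T_8(x); series = 128 x^8 - 256 x^6 + 160 x^4 - 32 x^2 + 1


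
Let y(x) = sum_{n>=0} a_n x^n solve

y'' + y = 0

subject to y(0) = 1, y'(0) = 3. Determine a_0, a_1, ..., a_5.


Ansatz: y(x) = sum_{n>=0} a_n x^n, so y'(x) = sum_{n>=1} n a_n x^(n-1) and y''(x) = sum_{n>=2} n(n-1) a_n x^(n-2).
Substitute into P(x) y'' + Q(x) y' + R(x) y = 0 with P(x) = 1, Q(x) = 0, R(x) = 1, and match powers of x.
Initial conditions: a_0 = 1, a_1 = 3.
Setting the coefficient of each power of x to zero and solving order by order (substituting the coefficients already found):
  x^0: 2 a_2 + a_0 = 0  ->  2 a_2 = -a_0 = -1  ->  a_2 = -1/2
  x^1: 6 a_3 + a_1 = 0  ->  6 a_3 = -a_1 = -3  ->  a_3 = -1/2
  x^2: 12 a_4 + a_2 = 0  ->  12 a_4 = -a_2 = 1/2  ->  a_4 = 1/24
  x^3: 20 a_5 + a_3 = 0  ->  20 a_5 = -a_3 = 1/2  ->  a_5 = 1/40
Truncated series: y(x) = 1 + 3 x - (1/2) x^2 - (1/2) x^3 + (1/24) x^4 + (1/40) x^5 + O(x^6).

a_0 = 1; a_1 = 3; a_2 = -1/2; a_3 = -1/2; a_4 = 1/24; a_5 = 1/40


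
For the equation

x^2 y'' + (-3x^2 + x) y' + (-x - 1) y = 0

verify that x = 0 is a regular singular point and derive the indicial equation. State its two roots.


Divide by x^2 to reach normal form y'' + P_1(x) y' + P_2(x) y = 0 with P_1(x) = -3 + 1/x and P_2(x) = -1/x - 1/x^2.
x = 0 is a singular point because the y'-coefficient -3 + 1/x has a pole at x = 0 and the y-coefficient -1/x - 1/x^2 has a pole at x = 0.
It is a regular singular point because x P_1(x) = p(x) = 1 - 3x and x^2 P_2(x) = q(x) = -x - 1 are polynomials, hence analytic at x = 0.
p(0) = 1,  q(0) = -1.
Indicial equation: r(r-1) + p(0) r + q(0) = 0, i.e. r^2 + (p(0) - 1) r + q(0) = 0, i.e. r^2 - 1 = 0.
Discriminant: (0)^2 - 4(-1) = 4, so r = (0 ± 2)/2.
Solving: r_1 = 1, r_2 = -1.

indicial: r^2 - 1 = 0; roots r_1 = 1, r_2 = -1


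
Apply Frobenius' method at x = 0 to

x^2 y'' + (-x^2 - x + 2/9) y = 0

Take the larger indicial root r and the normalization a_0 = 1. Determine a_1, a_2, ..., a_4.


Write in Frobenius form y'' + (p(x)/x) y' + (q(x)/x^2) y = 0:
  p(x) = 0,  q(x) = -x^2 - x + 2/9.
Indicial equation: r(r-1) + (0) r + (2/9) = 0 -> roots r_1 = 2/3, r_2 = 1/3.
Take r = r_1 = 2/3. Let y(x) = x^r sum_{n>=0} a_n x^n with a_0 = 1.
Substitute y = x^r sum a_n x^n and match x^{r+n}. The recurrence is
  D(n) a_n - 1 a_{n-1} - 1 a_{n-2} = 0,  where D(n) = (r+n)(r+n-1) + (0)(r+n) + (2/9).
  a_n = [1 a_{n-1} + 1 a_{n-2}] / D(n).
Since the indicial polynomial factors as (r - r_1)(r - r_2), D(n) = (r_1 + n - r_1)(r_1 + n - r_2) = n(n + 1/3).
Evaluating step by step (a_0 = 1):
  n = 1: D(1) = 1(1 + 1/3) = 4/3; numerator = 1(1) = 1; a_1 = (1)/(4/3) = 3/4
  n = 2: D(2) = 2(2 + 1/3) = 14/3; numerator = 1(3/4) + 1(1) = 7/4; a_2 = (7/4)/(14/3) = 3/8
  n = 3: D(3) = 3(3 + 1/3) = 10; numerator = 1(3/8) + 1(3/4) = 9/8; a_3 = (9/8)/(10) = 9/80
  n = 4: D(4) = 4(4 + 1/3) = 52/3; numerator = 1(9/80) + 1(3/8) = 39/80; a_4 = (39/80)/(52/3) = 9/320

r = 2/3; a_0 = 1; a_1 = 3/4; a_2 = 3/8; a_3 = 9/80; a_4 = 9/320


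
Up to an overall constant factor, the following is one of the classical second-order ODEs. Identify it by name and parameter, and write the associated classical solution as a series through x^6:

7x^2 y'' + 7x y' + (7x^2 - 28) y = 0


All three coefficients share the factor 7; dividing through by 7 gives  x^2 y'' + x y' + (x^2 - 4) y = 0.
This matches the Bessel equation x^2 y'' + x y' + (x^2 - nu^2) y = 0 with nu^2 = 4, so nu = 2; the solution bounded at x = 0 is J_2(x).
Frobenius at x = 0: indicial roots ±nu; for r = nu the recurrence k(k + 2nu) c_k = -c_{k-2} gives the standard series J_nu(x) = sum_{k>=0} (-1)^k / (k! (k+nu)!) (x/2)^(2k+nu). Evaluate the first 3 terms:
  k = 0: (-1)^0 / (0! * 2! * 2^2) x^2 = 1/(1*2*4) x^2 = (1/8) x^2
  k = 1: (-1)^1 / (1! * 3! * 2^4) x^4 = -1/(1*6*16) x^4 = (-1/96) x^4
  k = 2: (-1)^2 / (2! * 4! * 2^6) x^6 = 1/(2*24*64) x^6 = (1/3072) x^6
Hence J_2(x) = x^6/3072 - x^4/96 + x^2/8 + ....

J_2(x); series = x^6/3072 - x^4/96 + x^2/8


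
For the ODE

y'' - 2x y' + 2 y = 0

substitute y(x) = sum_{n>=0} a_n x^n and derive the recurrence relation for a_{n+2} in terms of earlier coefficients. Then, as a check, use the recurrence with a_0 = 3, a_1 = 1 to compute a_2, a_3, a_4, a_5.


Substitute y = sum_n a_n x^n.
y''(x) has coefficient (n+2)(n+1) a_{n+2} at x^n;
-2 x y'(x) has coefficient -2 n a_n at x^n (shift);
2 y(x) has coefficient 2 a_n at x^n.
Matching x^n: (n+2)(n+1) a_{n+2} + (-2n + 2) a_n = 0.
Thus a_{n+2} = (2n - 2) / ((n+1)(n+2)) * a_n.

Check with a_0 = 3, a_1 = 1 (apply the recurrence for n = 0, 1, 2, 3): a_0 = 3, a_1 = 1, a_2 = -3, a_3 = 0, a_4 = -1/2, a_5 = 0.

a_(n+2) = (2n - 2) / ((n+1)(n+2)) * a_n; check: a_0 = 3, a_1 = 1, a_2 = -3, a_3 = 0, a_4 = -1/2, a_5 = 0


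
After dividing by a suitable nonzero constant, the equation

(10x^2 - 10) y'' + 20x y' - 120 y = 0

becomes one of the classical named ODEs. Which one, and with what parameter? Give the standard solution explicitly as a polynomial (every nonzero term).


All three coefficients share the factor -10; dividing through by -10 gives  (1 - x^2) y'' - 2x y' + 12 y = 0.
This matches the Legendre equation (1 - x^2) y'' - 2x y' + n(n+1) y = 0 (note the -2x y' term) with n(n+1) = 12, so n = 3; the polynomial solution is P_3(x).
With y = sum_k a_k x^k, matching x^k gives (k+2)(k+1) a_{k+2} = [k(k+1) - n(n+1)] a_k = (k - 3)(k + 4) a_k. The right side vanishes at k = 3, so the series with the parity of 3 terminates at degree 3.
Standard normalization (P_n(1) = 1): leading coefficient (2n)!/(2^n (n!)^2) = 720/(8*36) = 5/2, so a_3 = 5/2. Work downward with a_k = (k+1)(k+2) a_{k+2} / ((k - 3)(k + 4)):
  a_1 = (2)(3)(5/2) / ((1 - 3)(1 + 4)) = 15/(-10) = -3/2
Hence P_3(x) = 5 x^3/2 - 3 x/2.

P_3(x); series = 5 x^3/2 - 3 x/2


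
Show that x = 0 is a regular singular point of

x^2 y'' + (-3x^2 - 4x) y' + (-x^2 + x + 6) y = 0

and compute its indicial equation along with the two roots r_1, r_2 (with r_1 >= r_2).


Divide by x^2 to reach normal form y'' + P_1(x) y' + P_2(x) y = 0 with P_1(x) = -3 - 4/x and P_2(x) = -1 + 1/x + 6/x^2.
x = 0 is a singular point because the y'-coefficient -3 - 4/x has a pole at x = 0 and the y-coefficient -1 + 1/x + 6/x^2 has a pole at x = 0.
It is a regular singular point because x P_1(x) = p(x) = -3x - 4 and x^2 P_2(x) = q(x) = -x^2 + x + 6 are polynomials, hence analytic at x = 0.
p(0) = -4,  q(0) = 6.
Indicial equation: r(r-1) + p(0) r + q(0) = 0, i.e. r^2 + (p(0) - 1) r + q(0) = 0, i.e. r^2 - 5 r + 6 = 0.
Discriminant: (-5)^2 - 4(6) = 1, so r = (5 ± 1)/2.
Solving: r_1 = 3, r_2 = 2.

indicial: r^2 - 5 r + 6 = 0; roots r_1 = 3, r_2 = 2


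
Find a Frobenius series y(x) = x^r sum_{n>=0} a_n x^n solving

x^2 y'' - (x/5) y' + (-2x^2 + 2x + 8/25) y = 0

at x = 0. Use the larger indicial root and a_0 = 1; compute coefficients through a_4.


Write in Frobenius form y'' + (p(x)/x) y' + (q(x)/x^2) y = 0:
  p(x) = -1/5,  q(x) = -2x^2 + 2x + 8/25.
Indicial equation: r(r-1) + (-1/5) r + (8/25) = 0 -> roots r_1 = 4/5, r_2 = 2/5.
Take r = r_1 = 4/5. Let y(x) = x^r sum_{n>=0} a_n x^n with a_0 = 1.
Substitute y = x^r sum a_n x^n and match x^{r+n}. The recurrence is
  D(n) a_n + 2 a_{n-1} - 2 a_{n-2} = 0,  where D(n) = (r+n)(r+n-1) + (-1/5)(r+n) + (8/25).
  a_n = [-2 a_{n-1} + 2 a_{n-2}] / D(n).
Since the indicial polynomial factors as (r - r_1)(r - r_2), D(n) = (r_1 + n - r_1)(r_1 + n - r_2) = n(n + 2/5).
Evaluating step by step (a_0 = 1):
  n = 1: D(1) = 1(1 + 2/5) = 7/5; numerator = -2(1) = -2; a_1 = (-2)/(7/5) = -10/7
  n = 2: D(2) = 2(2 + 2/5) = 24/5; numerator = -2(-10/7) + 2(1) = 34/7; a_2 = (34/7)/(24/5) = 85/84
  n = 3: D(3) = 3(3 + 2/5) = 51/5; numerator = -2(85/84) + 2(-10/7) = -205/42; a_3 = (-205/42)/(51/5) = -1025/2142
  n = 4: D(4) = 4(4 + 2/5) = 88/5; numerator = -2(-1025/2142) + 2(85/84) = 6385/2142; a_4 = (6385/2142)/(88/5) = 31925/188496

r = 4/5; a_0 = 1; a_1 = -10/7; a_2 = 85/84; a_3 = -1025/2142; a_4 = 31925/188496


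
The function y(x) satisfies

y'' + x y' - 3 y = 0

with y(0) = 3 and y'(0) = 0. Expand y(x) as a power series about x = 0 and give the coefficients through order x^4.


Ansatz: y(x) = sum_{n>=0} a_n x^n, so y'(x) = sum_{n>=1} n a_n x^(n-1) and y''(x) = sum_{n>=2} n(n-1) a_n x^(n-2).
Substitute into P(x) y'' + Q(x) y' + R(x) y = 0 with P(x) = 1, Q(x) = x, R(x) = -3, and match powers of x.
Initial conditions: a_0 = 3, a_1 = 0.
Setting the coefficient of each power of x to zero and solving order by order (substituting the coefficients already found):
  x^0: 2 a_2 - 3 a_0 = 0  ->  2 a_2 = 3 a_0 = 9  ->  a_2 = 9/2
  x^1: 6 a_3 - 2 a_1 = 0  ->  6 a_3 = 2 a_1 = 0  ->  a_3 = 0
  x^2: 12 a_4 - a_2 = 0  ->  12 a_4 = a_2 = 9/2  ->  a_4 = 3/8
Truncated series: y(x) = 3 + (9/2) x^2 + (3/8) x^4 + O(x^5).

a_0 = 3; a_1 = 0; a_2 = 9/2; a_3 = 0; a_4 = 3/8


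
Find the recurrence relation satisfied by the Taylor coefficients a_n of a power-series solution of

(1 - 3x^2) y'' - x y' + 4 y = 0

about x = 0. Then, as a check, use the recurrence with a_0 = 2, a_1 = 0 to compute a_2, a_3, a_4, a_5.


Substitute y = sum_n a_n x^n.
(1 - 3 x^2) y'' contributes (n+2)(n+1) a_{n+2} - 3 n(n-1) a_n at x^n.
-x y'(x) contributes -n a_n at x^n.
4 y(x) contributes 4 a_n at x^n.
Matching x^n: (n+2)(n+1) a_{n+2} + (-3 n(n-1) - n + 4) a_n = 0.
Thus a_{n+2} = (3 n(n-1) + n - 4) / ((n+1)(n+2)) * a_n.

Check with a_0 = 2, a_1 = 0 (apply the recurrence for n = 0, 1, 2, 3): a_0 = 2, a_1 = 0, a_2 = -4, a_3 = 0, a_4 = -4/3, a_5 = 0.

a_(n+2) = (3 n(n-1) + n - 4) / ((n+1)(n+2)) * a_n; check: a_0 = 2, a_1 = 0, a_2 = -4, a_3 = 0, a_4 = -4/3, a_5 = 0


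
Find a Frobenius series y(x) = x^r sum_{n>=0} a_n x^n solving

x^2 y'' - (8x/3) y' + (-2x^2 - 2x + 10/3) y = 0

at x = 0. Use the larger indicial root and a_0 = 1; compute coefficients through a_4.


Write in Frobenius form y'' + (p(x)/x) y' + (q(x)/x^2) y = 0:
  p(x) = -8/3,  q(x) = -2x^2 - 2x + 10/3.
Indicial equation: r(r-1) + (-8/3) r + (10/3) = 0 -> roots r_1 = 2, r_2 = 5/3.
Take r = r_1 = 2. Let y(x) = x^r sum_{n>=0} a_n x^n with a_0 = 1.
Substitute y = x^r sum a_n x^n and match x^{r+n}. The recurrence is
  D(n) a_n - 2 a_{n-1} - 2 a_{n-2} = 0,  where D(n) = (r+n)(r+n-1) + (-8/3)(r+n) + (10/3).
  a_n = [2 a_{n-1} + 2 a_{n-2}] / D(n).
Since the indicial polynomial factors as (r - r_1)(r - r_2), D(n) = (r_1 + n - r_1)(r_1 + n - r_2) = n(n + 1/3).
Evaluating step by step (a_0 = 1):
  n = 1: D(1) = 1(1 + 1/3) = 4/3; numerator = 2(1) = 2; a_1 = (2)/(4/3) = 3/2
  n = 2: D(2) = 2(2 + 1/3) = 14/3; numerator = 2(3/2) + 2(1) = 5; a_2 = (5)/(14/3) = 15/14
  n = 3: D(3) = 3(3 + 1/3) = 10; numerator = 2(15/14) + 2(3/2) = 36/7; a_3 = (36/7)/(10) = 18/35
  n = 4: D(4) = 4(4 + 1/3) = 52/3; numerator = 2(18/35) + 2(15/14) = 111/35; a_4 = (111/35)/(52/3) = 333/1820

r = 2; a_0 = 1; a_1 = 3/2; a_2 = 15/14; a_3 = 18/35; a_4 = 333/1820


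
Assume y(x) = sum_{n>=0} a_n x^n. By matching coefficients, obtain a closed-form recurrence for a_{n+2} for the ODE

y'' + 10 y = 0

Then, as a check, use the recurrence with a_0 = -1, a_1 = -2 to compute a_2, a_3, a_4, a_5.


Substitute y = sum_n a_n x^n into y'' + (const) y = 0.
y''(x) = sum_{n>=0} (n+2)(n+1) a_{n+2} x^n.
The ODE becomes sum_n [(n+2)(n+1) a_{n+2} + 10 a_n] x^n = 0.
Setting each coefficient to zero gives the recurrence:
  (n+2)(n+1) a_{n+2} + 10 a_n = 0,
  a_{n+2} = -10 / ((n+1)(n+2)) a_n.

Check with a_0 = -1, a_1 = -2 (apply the recurrence for n = 0, 1, 2, 3): a_0 = -1, a_1 = -2, a_2 = 5, a_3 = 10/3, a_4 = -25/6, a_5 = -5/3.

a_{n+2} = -10/((n+1)(n+2)) * a_n; check: a_0 = -1, a_1 = -2, a_2 = 5, a_3 = 10/3, a_4 = -25/6, a_5 = -5/3


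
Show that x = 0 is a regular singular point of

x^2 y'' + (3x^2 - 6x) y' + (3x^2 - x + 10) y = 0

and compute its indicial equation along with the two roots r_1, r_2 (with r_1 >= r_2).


Divide by x^2 to reach normal form y'' + P_1(x) y' + P_2(x) y = 0 with P_1(x) = 3 - 6/x and P_2(x) = 3 - 1/x + 10/x^2.
x = 0 is a singular point because the y'-coefficient 3 - 6/x has a pole at x = 0 and the y-coefficient 3 - 1/x + 10/x^2 has a pole at x = 0.
It is a regular singular point because x P_1(x) = p(x) = 3x - 6 and x^2 P_2(x) = q(x) = 3x^2 - x + 10 are polynomials, hence analytic at x = 0.
p(0) = -6,  q(0) = 10.
Indicial equation: r(r-1) + p(0) r + q(0) = 0, i.e. r^2 + (p(0) - 1) r + q(0) = 0, i.e. r^2 - 7 r + 10 = 0.
Discriminant: (-7)^2 - 4(10) = 9, so r = (7 ± 3)/2.
Solving: r_1 = 5, r_2 = 2.

indicial: r^2 - 7 r + 10 = 0; roots r_1 = 5, r_2 = 2


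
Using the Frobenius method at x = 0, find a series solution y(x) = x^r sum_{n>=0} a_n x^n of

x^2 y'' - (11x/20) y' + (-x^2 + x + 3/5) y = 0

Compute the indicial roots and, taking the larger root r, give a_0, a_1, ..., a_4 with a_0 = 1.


Write in Frobenius form y'' + (p(x)/x) y' + (q(x)/x^2) y = 0:
  p(x) = -11/20,  q(x) = -x^2 + x + 3/5.
Indicial equation: r(r-1) + (-11/20) r + (3/5) = 0 -> roots r_1 = 4/5, r_2 = 3/4.
Take r = r_1 = 4/5. Let y(x) = x^r sum_{n>=0} a_n x^n with a_0 = 1.
Substitute y = x^r sum a_n x^n and match x^{r+n}. The recurrence is
  D(n) a_n + 1 a_{n-1} - 1 a_{n-2} = 0,  where D(n) = (r+n)(r+n-1) + (-11/20)(r+n) + (3/5).
  a_n = [-1 a_{n-1} + 1 a_{n-2}] / D(n).
Since the indicial polynomial factors as (r - r_1)(r - r_2), D(n) = (r_1 + n - r_1)(r_1 + n - r_2) = n(n + 1/20).
Evaluating step by step (a_0 = 1):
  n = 1: D(1) = 1(1 + 1/20) = 21/20; numerator = -1(1) = -1; a_1 = (-1)/(21/20) = -20/21
  n = 2: D(2) = 2(2 + 1/20) = 41/10; numerator = -1(-20/21) + 1(1) = 41/21; a_2 = (41/21)/(41/10) = 10/21
  n = 3: D(3) = 3(3 + 1/20) = 183/20; numerator = -1(10/21) + 1(-20/21) = -10/7; a_3 = (-10/7)/(183/20) = -200/1281
  n = 4: D(4) = 4(4 + 1/20) = 81/5; numerator = -1(-200/1281) + 1(10/21) = 270/427; a_4 = (270/427)/(81/5) = 50/1281

r = 4/5; a_0 = 1; a_1 = -20/21; a_2 = 10/21; a_3 = -200/1281; a_4 = 50/1281


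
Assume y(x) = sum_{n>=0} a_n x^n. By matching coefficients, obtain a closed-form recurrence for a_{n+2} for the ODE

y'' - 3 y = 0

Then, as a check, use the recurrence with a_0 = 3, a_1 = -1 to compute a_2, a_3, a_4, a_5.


Substitute y = sum_n a_n x^n into y'' + (const) y = 0.
y''(x) = sum_{n>=0} (n+2)(n+1) a_{n+2} x^n.
The ODE becomes sum_n [(n+2)(n+1) a_{n+2} - 3 a_n] x^n = 0.
Setting each coefficient to zero gives the recurrence:
  (n+2)(n+1) a_{n+2} - 3 a_n = 0,
  a_{n+2} = 3 / ((n+1)(n+2)) a_n.

Check with a_0 = 3, a_1 = -1 (apply the recurrence for n = 0, 1, 2, 3): a_0 = 3, a_1 = -1, a_2 = 9/2, a_3 = -1/2, a_4 = 9/8, a_5 = -3/40.

a_{n+2} = 3/((n+1)(n+2)) * a_n; check: a_0 = 3, a_1 = -1, a_2 = 9/2, a_3 = -1/2, a_4 = 9/8, a_5 = -3/40


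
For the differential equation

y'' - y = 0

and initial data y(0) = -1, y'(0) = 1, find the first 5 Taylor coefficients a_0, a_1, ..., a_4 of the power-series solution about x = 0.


Ansatz: y(x) = sum_{n>=0} a_n x^n, so y'(x) = sum_{n>=1} n a_n x^(n-1) and y''(x) = sum_{n>=2} n(n-1) a_n x^(n-2).
Substitute into P(x) y'' + Q(x) y' + R(x) y = 0 with P(x) = 1, Q(x) = 0, R(x) = -1, and match powers of x.
Initial conditions: a_0 = -1, a_1 = 1.
Setting the coefficient of each power of x to zero and solving order by order (substituting the coefficients already found):
  x^0: 2 a_2 - a_0 = 0  ->  2 a_2 = a_0 = -1  ->  a_2 = -1/2
  x^1: 6 a_3 - a_1 = 0  ->  6 a_3 = a_1 = 1  ->  a_3 = 1/6
  x^2: 12 a_4 - a_2 = 0  ->  12 a_4 = a_2 = -1/2  ->  a_4 = -1/24
Truncated series: y(x) = -1 + x - (1/2) x^2 + (1/6) x^3 - (1/24) x^4 + O(x^5).

a_0 = -1; a_1 = 1; a_2 = -1/2; a_3 = 1/6; a_4 = -1/24


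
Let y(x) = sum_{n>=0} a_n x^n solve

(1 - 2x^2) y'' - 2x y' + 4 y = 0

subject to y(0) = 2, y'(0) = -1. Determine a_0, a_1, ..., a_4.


Ansatz: y(x) = sum_{n>=0} a_n x^n, so y'(x) = sum_{n>=1} n a_n x^(n-1) and y''(x) = sum_{n>=2} n(n-1) a_n x^(n-2).
Substitute into P(x) y'' + Q(x) y' + R(x) y = 0 with P(x) = 1 - 2x^2, Q(x) = -2x, R(x) = 4, and match powers of x.
Initial conditions: a_0 = 2, a_1 = -1.
Setting the coefficient of each power of x to zero and solving order by order (substituting the coefficients already found):
  x^0: 2 a_2 + 4 a_0 = 0  ->  2 a_2 = -4 a_0 = -8  ->  a_2 = -4
  x^1: 6 a_3 + 2 a_1 = 0  ->  6 a_3 = -2 a_1 = 2  ->  a_3 = 1/3
  x^2: 12 a_4 - 4 a_2 = 0  ->  12 a_4 = 4 a_2 = -16  ->  a_4 = -4/3
Truncated series: y(x) = 2 - x - 4 x^2 + (1/3) x^3 - (4/3) x^4 + O(x^5).

a_0 = 2; a_1 = -1; a_2 = -4; a_3 = 1/3; a_4 = -4/3


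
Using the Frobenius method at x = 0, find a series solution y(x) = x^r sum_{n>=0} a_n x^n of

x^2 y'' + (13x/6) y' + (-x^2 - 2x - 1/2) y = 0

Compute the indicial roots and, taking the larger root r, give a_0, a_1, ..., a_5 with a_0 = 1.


Write in Frobenius form y'' + (p(x)/x) y' + (q(x)/x^2) y = 0:
  p(x) = 13/6,  q(x) = -x^2 - 2x - 1/2.
Indicial equation: r(r-1) + (13/6) r + (-1/2) = 0 -> roots r_1 = 1/3, r_2 = -3/2.
Take r = r_1 = 1/3. Let y(x) = x^r sum_{n>=0} a_n x^n with a_0 = 1.
Substitute y = x^r sum a_n x^n and match x^{r+n}. The recurrence is
  D(n) a_n - 2 a_{n-1} - 1 a_{n-2} = 0,  where D(n) = (r+n)(r+n-1) + (13/6)(r+n) + (-1/2).
  a_n = [2 a_{n-1} + 1 a_{n-2}] / D(n).
Since the indicial polynomial factors as (r - r_1)(r - r_2), D(n) = (r_1 + n - r_1)(r_1 + n - r_2) = n(n + 11/6).
Evaluating step by step (a_0 = 1):
  n = 1: D(1) = 1(1 + 11/6) = 17/6; numerator = 2(1) = 2; a_1 = (2)/(17/6) = 12/17
  n = 2: D(2) = 2(2 + 11/6) = 23/3; numerator = 2(12/17) + 1(1) = 41/17; a_2 = (41/17)/(23/3) = 123/391
  n = 3: D(3) = 3(3 + 11/6) = 29/2; numerator = 2(123/391) + 1(12/17) = 522/391; a_3 = (522/391)/(29/2) = 36/391
  n = 4: D(4) = 4(4 + 11/6) = 70/3; numerator = 2(36/391) + 1(123/391) = 195/391; a_4 = (195/391)/(70/3) = 117/5474
  n = 5: D(5) = 5(5 + 11/6) = 205/6; numerator = 2(117/5474) + 1(36/391) = 369/2737; a_5 = (369/2737)/(205/6) = 54/13685

r = 1/3; a_0 = 1; a_1 = 12/17; a_2 = 123/391; a_3 = 36/391; a_4 = 117/5474; a_5 = 54/13685


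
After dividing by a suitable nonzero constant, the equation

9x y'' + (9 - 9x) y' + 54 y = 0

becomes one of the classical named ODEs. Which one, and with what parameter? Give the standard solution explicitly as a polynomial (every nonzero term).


All three coefficients share the factor 9; dividing through by 9 gives  x y'' + (1 - x) y' + 6 y = 0.
This matches the Laguerre equation x y'' + (1 - x) y' + n y = 0 with n = 6; the polynomial solution is L_6(x).
With y = sum_k a_k x^k, matching x^k gives (k+1)k a_{k+1} + (k+1) a_{k+1} - k a_k + n a_k = 0, i.e. (k+1)^2 a_{k+1} = (k - n) a_k = (k - 6) a_k. The right side vanishes at k = 6, so the series terminates at degree 6.
Standard normalization L_n(0) = 1 gives a_0 = 1. Work upward with a_{k+1} = (k - 6) a_k / (k+1)^2:
  a_1 = (0 - 6)(1) / 1^2 = -6/1 = -6
  a_2 = (1 - 6)(-6) / 2^2 = 30/4 = 15/2
  a_3 = (2 - 6)(15/2) / 3^2 = -30/9 = -10/3
  a_4 = (3 - 6)(-10/3) / 4^2 = 10/16 = 5/8
  a_5 = (4 - 6)(5/8) / 5^2 = (-5/4)/25 = -1/20
  a_6 = (5 - 6)(-1/20) / 6^2 = (1/20)/36 = 1/720
Hence L_6(x) = x^6/720 - x^5/20 + 5 x^4/8 - 10 x^3/3 + 15 x^2/2 - 6 x + 1.

L_6(x); series = x^6/720 - x^5/20 + 5 x^4/8 - 10 x^3/3 + 15 x^2/2 - 6 x + 1


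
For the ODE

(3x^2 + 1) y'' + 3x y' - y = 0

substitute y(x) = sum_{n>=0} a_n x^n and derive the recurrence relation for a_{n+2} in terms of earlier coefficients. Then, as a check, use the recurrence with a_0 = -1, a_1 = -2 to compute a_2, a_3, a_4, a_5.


Substitute y = sum_n a_n x^n.
(1 + 3 x^2) y'' contributes (n+2)(n+1) a_{n+2} + 3 n(n-1) a_n at x^n.
3 x y'(x) contributes 3 n a_n at x^n.
-y(x) contributes -1 a_n at x^n.
Matching x^n: (n+2)(n+1) a_{n+2} + (3 n(n-1) + 3 n - 1) a_n = 0.
Thus a_{n+2} = (-3 n(n-1) - 3 n + 1) / ((n+1)(n+2)) * a_n.

Check with a_0 = -1, a_1 = -2 (apply the recurrence for n = 0, 1, 2, 3): a_0 = -1, a_1 = -2, a_2 = -1/2, a_3 = 2/3, a_4 = 11/24, a_5 = -13/15.

a_(n+2) = (-3 n(n-1) - 3 n + 1) / ((n+1)(n+2)) * a_n; check: a_0 = -1, a_1 = -2, a_2 = -1/2, a_3 = 2/3, a_4 = 11/24, a_5 = -13/15


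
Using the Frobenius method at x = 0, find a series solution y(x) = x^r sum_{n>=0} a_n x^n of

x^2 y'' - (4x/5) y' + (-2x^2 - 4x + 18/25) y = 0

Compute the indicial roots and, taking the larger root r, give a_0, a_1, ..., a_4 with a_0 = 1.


Write in Frobenius form y'' + (p(x)/x) y' + (q(x)/x^2) y = 0:
  p(x) = -4/5,  q(x) = -2x^2 - 4x + 18/25.
Indicial equation: r(r-1) + (-4/5) r + (18/25) = 0 -> roots r_1 = 6/5, r_2 = 3/5.
Take r = r_1 = 6/5. Let y(x) = x^r sum_{n>=0} a_n x^n with a_0 = 1.
Substitute y = x^r sum a_n x^n and match x^{r+n}. The recurrence is
  D(n) a_n - 4 a_{n-1} - 2 a_{n-2} = 0,  where D(n) = (r+n)(r+n-1) + (-4/5)(r+n) + (18/25).
  a_n = [4 a_{n-1} + 2 a_{n-2}] / D(n).
Since the indicial polynomial factors as (r - r_1)(r - r_2), D(n) = (r_1 + n - r_1)(r_1 + n - r_2) = n(n + 3/5).
Evaluating step by step (a_0 = 1):
  n = 1: D(1) = 1(1 + 3/5) = 8/5; numerator = 4(1) = 4; a_1 = (4)/(8/5) = 5/2
  n = 2: D(2) = 2(2 + 3/5) = 26/5; numerator = 4(5/2) + 2(1) = 12; a_2 = (12)/(26/5) = 30/13
  n = 3: D(3) = 3(3 + 3/5) = 54/5; numerator = 4(30/13) + 2(5/2) = 185/13; a_3 = (185/13)/(54/5) = 925/702
  n = 4: D(4) = 4(4 + 3/5) = 92/5; numerator = 4(925/702) + 2(30/13) = 3470/351; a_4 = (3470/351)/(92/5) = 8675/16146

r = 6/5; a_0 = 1; a_1 = 5/2; a_2 = 30/13; a_3 = 925/702; a_4 = 8675/16146


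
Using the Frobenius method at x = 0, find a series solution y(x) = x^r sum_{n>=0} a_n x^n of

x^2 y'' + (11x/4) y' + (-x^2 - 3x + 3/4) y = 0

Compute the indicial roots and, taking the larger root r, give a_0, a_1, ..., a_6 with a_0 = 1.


Write in Frobenius form y'' + (p(x)/x) y' + (q(x)/x^2) y = 0:
  p(x) = 11/4,  q(x) = -x^2 - 3x + 3/4.
Indicial equation: r(r-1) + (11/4) r + (3/4) = 0 -> roots r_1 = -3/4, r_2 = -1.
Take r = r_1 = -3/4. Let y(x) = x^r sum_{n>=0} a_n x^n with a_0 = 1.
Substitute y = x^r sum a_n x^n and match x^{r+n}. The recurrence is
  D(n) a_n - 3 a_{n-1} - 1 a_{n-2} = 0,  where D(n) = (r+n)(r+n-1) + (11/4)(r+n) + (3/4).
  a_n = [3 a_{n-1} + 1 a_{n-2}] / D(n).
Since the indicial polynomial factors as (r - r_1)(r - r_2), D(n) = (r_1 + n - r_1)(r_1 + n - r_2) = n(n + 1/4).
Evaluating step by step (a_0 = 1):
  n = 1: D(1) = 1(1 + 1/4) = 5/4; numerator = 3(1) = 3; a_1 = (3)/(5/4) = 12/5
  n = 2: D(2) = 2(2 + 1/4) = 9/2; numerator = 3(12/5) + 1(1) = 41/5; a_2 = (41/5)/(9/2) = 82/45
  n = 3: D(3) = 3(3 + 1/4) = 39/4; numerator = 3(82/45) + 1(12/5) = 118/15; a_3 = (118/15)/(39/4) = 472/585
  n = 4: D(4) = 4(4 + 1/4) = 17; numerator = 3(472/585) + 1(82/45) = 2482/585; a_4 = (2482/585)/(17) = 146/585
  n = 5: D(5) = 5(5 + 1/4) = 105/4; numerator = 3(146/585) + 1(472/585) = 14/9; a_5 = (14/9)/(105/4) = 8/135
  n = 6: D(6) = 6(6 + 1/4) = 75/2; numerator = 3(8/135) + 1(146/585) = 50/117; a_6 = (50/117)/(75/2) = 4/351

r = -3/4; a_0 = 1; a_1 = 12/5; a_2 = 82/45; a_3 = 472/585; a_4 = 146/585; a_5 = 8/135; a_6 = 4/351


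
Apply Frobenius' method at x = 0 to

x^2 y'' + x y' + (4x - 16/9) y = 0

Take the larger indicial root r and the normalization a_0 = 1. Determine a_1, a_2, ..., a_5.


Write in Frobenius form y'' + (p(x)/x) y' + (q(x)/x^2) y = 0:
  p(x) = 1,  q(x) = 4x - 16/9.
Indicial equation: r(r-1) + (1) r + (-16/9) = 0 -> roots r_1 = 4/3, r_2 = -4/3.
Take r = r_1 = 4/3. Let y(x) = x^r sum_{n>=0} a_n x^n with a_0 = 1.
Substitute y = x^r sum a_n x^n and match x^{r+n}. The recurrence is
  D(n) a_n + 4 a_{n-1} = 0,  where D(n) = (r+n)(r+n-1) + (1)(r+n) + (-16/9).
  a_n = -4 / D(n) * a_{n-1}.
Since the indicial polynomial factors as (r - r_1)(r - r_2), D(n) = (r_1 + n - r_1)(r_1 + n - r_2) = n(n + 8/3).
Evaluating step by step (a_0 = 1):
  n = 1: D(1) = 1(1 + 8/3) = 11/3; numerator = -4(1) = -4; a_1 = (-4)/(11/3) = -12/11
  n = 2: D(2) = 2(2 + 8/3) = 28/3; numerator = -4(-12/11) = 48/11; a_2 = (48/11)/(28/3) = 36/77
  n = 3: D(3) = 3(3 + 8/3) = 17; numerator = -4(36/77) = -144/77; a_3 = (-144/77)/(17) = -144/1309
  n = 4: D(4) = 4(4 + 8/3) = 80/3; numerator = -4(-144/1309) = 576/1309; a_4 = (576/1309)/(80/3) = 108/6545
  n = 5: D(5) = 5(5 + 8/3) = 115/3; numerator = -4(108/6545) = -432/6545; a_5 = (-432/6545)/(115/3) = -1296/752675

r = 4/3; a_0 = 1; a_1 = -12/11; a_2 = 36/77; a_3 = -144/1309; a_4 = 108/6545; a_5 = -1296/752675
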